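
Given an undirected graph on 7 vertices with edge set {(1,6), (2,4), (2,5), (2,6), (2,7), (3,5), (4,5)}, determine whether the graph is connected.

Step 1: Build adjacency list from edges:
  1: 6
  2: 4, 5, 6, 7
  3: 5
  4: 2, 5
  5: 2, 3, 4
  6: 1, 2
  7: 2

Step 2: Run BFS/DFS from vertex 1:
  Visited: {1, 6, 2, 4, 5, 7, 3}
  Reached 7 of 7 vertices

Step 3: All 7 vertices reached from vertex 1, so the graph is connected.
Answer: Yes, the graph is connected.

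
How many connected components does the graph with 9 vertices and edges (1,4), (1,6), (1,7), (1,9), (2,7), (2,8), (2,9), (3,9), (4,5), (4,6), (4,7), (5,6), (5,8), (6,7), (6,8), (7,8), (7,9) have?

Step 1: Build adjacency list from edges:
  1: 4, 6, 7, 9
  2: 7, 8, 9
  3: 9
  4: 1, 5, 6, 7
  5: 4, 6, 8
  6: 1, 4, 5, 7, 8
  7: 1, 2, 4, 6, 8, 9
  8: 2, 5, 6, 7
  9: 1, 2, 3, 7

Step 2: Run BFS/DFS from vertex 1:
  Visited: {1, 4, 6, 7, 9, 5, 8, 2, 3}
  Reached 9 of 9 vertices

Step 3: All 9 vertices reached from vertex 1, so the graph is connected.
Number of connected components: 1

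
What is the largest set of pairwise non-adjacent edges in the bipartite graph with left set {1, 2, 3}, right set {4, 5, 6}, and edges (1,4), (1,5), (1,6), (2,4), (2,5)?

Step 1: List the neighbors of each left vertex:
  1: 4, 5, 6
  2: 4, 5
  3: (none)

Step 2: Greedily match left vertices, then look for augmenting paths:
  Match 1 -- 4
  Match 2 -- 5
  No augmenting path remains.

Step 3: Verify this is maximum:
  Matching has size 2. The vertex set {1, 2} covers every edge and has size 2; any matching has at most one edge per cover vertex, so 2 is maximum (König's theorem).

Maximum matching: {(1,4), (2,5)}
Size: 2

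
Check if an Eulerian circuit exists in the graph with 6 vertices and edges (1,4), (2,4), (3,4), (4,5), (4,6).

Step 1: Find the degree of each vertex:
  deg(1) = 1
  deg(2) = 1
  deg(3) = 1
  deg(4) = 5
  deg(5) = 1
  deg(6) = 1

Step 2: Count vertices with odd degree:
  Odd-degree vertices: 1, 2, 3, 4, 5, 6 (6 total)

Step 3: Apply Euler's theorem:
  - Eulerian circuit exists iff graph is connected and all vertices have even degree
  - Eulerian path exists iff graph is connected and has 0 or 2 odd-degree vertices

Graph has 6 odd-degree vertices (need 0 or 2).
Neither Eulerian path nor Eulerian circuit exists.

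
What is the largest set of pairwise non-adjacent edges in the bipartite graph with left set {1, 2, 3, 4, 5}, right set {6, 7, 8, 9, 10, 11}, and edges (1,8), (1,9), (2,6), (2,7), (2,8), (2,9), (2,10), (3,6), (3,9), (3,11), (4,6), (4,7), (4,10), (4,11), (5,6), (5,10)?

Step 1: List the neighbors of each left vertex:
  1: 8, 9
  2: 6, 7, 8, 9, 10
  3: 6, 9, 11
  4: 6, 7, 10, 11
  5: 6, 10

Step 2: Greedily match left vertices, then look for augmenting paths:
  Match 1 -- 8
  Match 2 -- 6
  Match 3 -- 9
  Match 4 -- 7
  Match 5 -- 10
  No augmenting path remains.

Step 3: Verify this is maximum:
  Matching size 5 = min(|L|, |R|) = min(5, 6), which is an upper bound, so this matching is maximum.

Maximum matching: {(1,8), (2,6), (3,9), (4,7), (5,10)}
Size: 5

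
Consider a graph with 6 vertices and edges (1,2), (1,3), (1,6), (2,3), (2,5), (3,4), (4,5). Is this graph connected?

Step 1: Build adjacency list from edges:
  1: 2, 3, 6
  2: 1, 3, 5
  3: 1, 2, 4
  4: 3, 5
  5: 2, 4
  6: 1

Step 2: Run BFS/DFS from vertex 1:
  Visited: {1, 2, 3, 6, 5, 4}
  Reached 6 of 6 vertices

Step 3: All 6 vertices reached from vertex 1, so the graph is connected.
Answer: Yes, the graph is connected.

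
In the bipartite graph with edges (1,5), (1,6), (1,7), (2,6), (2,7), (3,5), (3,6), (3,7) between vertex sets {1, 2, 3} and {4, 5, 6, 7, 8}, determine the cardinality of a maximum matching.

Step 1: List the neighbors of each left vertex:
  1: 5, 6, 7
  2: 6, 7
  3: 5, 6, 7

Step 2: Greedily match left vertices, then look for augmenting paths:
  Match 1 -- 5
  Match 2 -- 6
  Match 3 -- 7
  No augmenting path remains.

Step 3: Verify this is maximum:
  Matching size 3 = min(|L|, |R|) = min(3, 5), which is an upper bound, so this matching is maximum.

Maximum matching: {(1,5), (2,6), (3,7)}
Size: 3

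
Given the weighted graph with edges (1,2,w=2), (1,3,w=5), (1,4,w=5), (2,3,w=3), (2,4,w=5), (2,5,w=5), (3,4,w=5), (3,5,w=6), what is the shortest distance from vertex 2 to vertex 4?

Step 1: Build adjacency list with weights:
  1: 2(w=2), 3(w=5), 4(w=5)
  2: 1(w=2), 3(w=3), 4(w=5), 5(w=5)
  3: 1(w=5), 2(w=3), 4(w=5), 5(w=6)
  4: 1(w=5), 2(w=5), 3(w=5)
  5: 2(w=5), 3(w=6)

Step 2: Apply Dijkstra's algorithm from vertex 2:
  Visit vertex 2 (distance=0)
    Update dist[1] = 2
    Update dist[3] = 3
    Update dist[4] = 5
    Update dist[5] = 5
  Visit vertex 1 (distance=2)
  Visit vertex 3 (distance=3)
  Visit vertex 4 (distance=5)

Step 3: Shortest path: 2 -> 4
Total weight: 5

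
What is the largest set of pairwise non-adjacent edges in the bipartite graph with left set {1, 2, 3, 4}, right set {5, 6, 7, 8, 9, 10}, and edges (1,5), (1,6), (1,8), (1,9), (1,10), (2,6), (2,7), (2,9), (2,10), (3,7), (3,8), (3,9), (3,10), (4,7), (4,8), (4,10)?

Step 1: List the neighbors of each left vertex:
  1: 5, 6, 8, 9, 10
  2: 6, 7, 9, 10
  3: 7, 8, 9, 10
  4: 7, 8, 10

Step 2: Greedily match left vertices, then look for augmenting paths:
  Match 1 -- 5
  Match 2 -- 6
  Match 3 -- 7
  Match 4 -- 8
  No augmenting path remains.

Step 3: Verify this is maximum:
  Matching size 4 = min(|L|, |R|) = min(4, 6), which is an upper bound, so this matching is maximum.

Maximum matching: {(1,5), (2,6), (3,7), (4,8)}
Size: 4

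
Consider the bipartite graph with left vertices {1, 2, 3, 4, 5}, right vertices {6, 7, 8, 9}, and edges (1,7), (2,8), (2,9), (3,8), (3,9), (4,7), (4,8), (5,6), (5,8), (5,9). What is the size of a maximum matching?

Step 1: List the neighbors of each left vertex:
  1: 7
  2: 8, 9
  3: 8, 9
  4: 7, 8
  5: 6, 8, 9

Step 2: Greedily match left vertices, then look for augmenting paths:
  Match 1 -- 7
  Match 2 -- 8
  Match 3 -- 9
  Match 5 -- 6
  No augmenting path remains.

Step 3: Verify this is maximum:
  Matching size 4 = min(|L|, |R|) = min(5, 4), which is an upper bound, so this matching is maximum.

Maximum matching: {(1,7), (2,8), (3,9), (5,6)}
Size: 4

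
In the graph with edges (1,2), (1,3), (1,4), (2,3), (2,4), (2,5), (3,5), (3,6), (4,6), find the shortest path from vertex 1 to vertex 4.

Step 1: Build adjacency list:
  1: 2, 3, 4
  2: 1, 3, 4, 5
  3: 1, 2, 5, 6
  4: 1, 2, 6
  5: 2, 3
  6: 3, 4

Step 2: BFS from vertex 1 to find shortest path to 4:
  vertex 2 reached at distance 1
  vertex 3 reached at distance 1
  vertex 4 reached at distance 1

Step 3: Shortest path: 1 -> 4
Path length: 1 edge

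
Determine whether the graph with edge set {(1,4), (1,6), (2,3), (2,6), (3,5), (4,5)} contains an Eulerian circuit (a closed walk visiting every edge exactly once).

Step 1: Find the degree of each vertex:
  deg(1) = 2
  deg(2) = 2
  deg(3) = 2
  deg(4) = 2
  deg(5) = 2
  deg(6) = 2

Step 2: Count vertices with odd degree:
  All vertices have even degree (0 odd-degree vertices)

Step 3: Apply Euler's theorem:
  - Eulerian circuit exists iff graph is connected and all vertices have even degree
  - Eulerian path exists iff graph is connected and has 0 or 2 odd-degree vertices

Graph is connected with 0 odd-degree vertices.
Both Eulerian circuit and Eulerian path exist.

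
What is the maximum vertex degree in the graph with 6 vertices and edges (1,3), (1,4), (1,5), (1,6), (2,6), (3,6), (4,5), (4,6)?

Step 1: Count edges incident to each vertex:
  deg(1) = 4 (neighbors: 3, 4, 5, 6)
  deg(2) = 1 (neighbors: 6)
  deg(3) = 2 (neighbors: 1, 6)
  deg(4) = 3 (neighbors: 1, 5, 6)
  deg(5) = 2 (neighbors: 1, 4)
  deg(6) = 4 (neighbors: 1, 2, 3, 4)

Step 2: Find maximum:
  max(4, 1, 2, 3, 2, 4) = 4 (vertex 1)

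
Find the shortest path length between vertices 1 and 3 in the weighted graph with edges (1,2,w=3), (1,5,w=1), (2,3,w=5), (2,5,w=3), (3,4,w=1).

Step 1: Build adjacency list with weights:
  1: 2(w=3), 5(w=1)
  2: 1(w=3), 3(w=5), 5(w=3)
  3: 2(w=5), 4(w=1)
  4: 3(w=1)
  5: 1(w=1), 2(w=3)

Step 2: Apply Dijkstra's algorithm from vertex 1:
  Visit vertex 1 (distance=0)
    Update dist[2] = 3
    Update dist[5] = 1
  Visit vertex 5 (distance=1)
  Visit vertex 2 (distance=3)
    Update dist[3] = 8
  Visit vertex 3 (distance=8)
    Update dist[4] = 9

Step 3: Shortest path: 1 -> 2 -> 3
Total weight: 3 + 5 = 8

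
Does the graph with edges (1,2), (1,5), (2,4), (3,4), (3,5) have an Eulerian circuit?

Step 1: Find the degree of each vertex:
  deg(1) = 2
  deg(2) = 2
  deg(3) = 2
  deg(4) = 2
  deg(5) = 2

Step 2: Count vertices with odd degree:
  All vertices have even degree (0 odd-degree vertices)

Step 3: Apply Euler's theorem:
  - Eulerian circuit exists iff graph is connected and all vertices have even degree
  - Eulerian path exists iff graph is connected and has 0 or 2 odd-degree vertices

Graph is connected with 0 odd-degree vertices.
Both Eulerian circuit and Eulerian path exist.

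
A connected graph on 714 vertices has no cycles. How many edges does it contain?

A tree on n vertices always has exactly n - 1 edges.
For n = 714: edges = 714 - 1 = 713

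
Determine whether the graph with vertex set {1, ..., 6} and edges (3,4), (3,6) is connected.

Step 1: Build adjacency list from edges:
  1: (none)
  2: (none)
  3: 4, 6
  4: 3
  5: (none)
  6: 3

Step 2: Run BFS/DFS from vertex 1:
  Visited: {1}
  Reached 1 of 6 vertices

Step 3: Only 1 of 6 vertices reached. Graph is disconnected.
Connected components: {1}, {2}, {3, 4, 6}, {5}
Answer: No, the graph is not connected (4 components).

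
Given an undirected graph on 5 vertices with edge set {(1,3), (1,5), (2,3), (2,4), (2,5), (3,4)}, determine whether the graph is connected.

Step 1: Build adjacency list from edges:
  1: 3, 5
  2: 3, 4, 5
  3: 1, 2, 4
  4: 2, 3
  5: 1, 2

Step 2: Run BFS/DFS from vertex 1:
  Visited: {1, 3, 5, 2, 4}
  Reached 5 of 5 vertices

Step 3: All 5 vertices reached from vertex 1, so the graph is connected.
Answer: Yes, the graph is connected.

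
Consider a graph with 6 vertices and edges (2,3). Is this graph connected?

Step 1: Build adjacency list from edges:
  1: (none)
  2: 3
  3: 2
  4: (none)
  5: (none)
  6: (none)

Step 2: Run BFS/DFS from vertex 1:
  Visited: {1}
  Reached 1 of 6 vertices

Step 3: Only 1 of 6 vertices reached. Graph is disconnected.
Connected components: {1}, {2, 3}, {4}, {5}, {6}
Answer: No, the graph is not connected (5 components).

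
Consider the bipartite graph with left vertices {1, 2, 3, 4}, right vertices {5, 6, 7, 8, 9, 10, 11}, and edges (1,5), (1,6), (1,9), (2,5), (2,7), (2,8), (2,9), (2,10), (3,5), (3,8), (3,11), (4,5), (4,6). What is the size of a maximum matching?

Step 1: List the neighbors of each left vertex:
  1: 5, 6, 9
  2: 5, 7, 8, 9, 10
  3: 5, 8, 11
  4: 5, 6

Step 2: Greedily match left vertices, then look for augmenting paths:
  Match 1 -- 5
  Match 2 -- 7
  Match 3 -- 8
  Match 4 -- 6
  No augmenting path remains.

Step 3: Verify this is maximum:
  Matching size 4 = min(|L|, |R|) = min(4, 7), which is an upper bound, so this matching is maximum.

Maximum matching: {(1,5), (2,7), (3,8), (4,6)}
Size: 4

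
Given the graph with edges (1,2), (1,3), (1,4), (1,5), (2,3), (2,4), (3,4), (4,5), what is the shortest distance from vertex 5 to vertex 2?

Step 1: Build adjacency list:
  1: 2, 3, 4, 5
  2: 1, 3, 4
  3: 1, 2, 4
  4: 1, 2, 3, 5
  5: 1, 4

Step 2: BFS from vertex 5 to find shortest path to 2:
  vertex 1 reached at distance 1
  vertex 4 reached at distance 1
  vertex 2 reached at distance 2

Step 3: Shortest path: 5 -> 1 -> 2
Path length: 2 edges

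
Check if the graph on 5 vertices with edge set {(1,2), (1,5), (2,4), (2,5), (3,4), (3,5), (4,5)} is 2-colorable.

Step 1: Attempt 2-coloring using BFS:
  Start at vertex 1, assign color 0
  Color vertex 2 with color 1 (neighbor of 1)
  Color vertex 5 with color 1 (neighbor of 1)
  Color vertex 4 with color 0 (neighbor of 2)

Step 2: Conflict found! Vertices 2 and 5 are adjacent but have the same color.
This means the graph contains an odd cycle.

The graph is NOT bipartite.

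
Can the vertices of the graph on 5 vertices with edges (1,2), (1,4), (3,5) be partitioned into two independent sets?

Step 1: Attempt 2-coloring using BFS:
  Start at vertex 1, assign color 0
  Color vertex 2 with color 1 (neighbor of 1)
  Color vertex 4 with color 1 (neighbor of 1)
  Start new component at vertex 3, assign color 0
  Color vertex 5 with color 1 (neighbor of 3)

Step 2: 2-coloring succeeded. No conflicts found.
  Set A (color 0): {1, 3}
  Set B (color 1): {2, 4, 5}

The graph is bipartite with partition {1, 3}, {2, 4, 5}.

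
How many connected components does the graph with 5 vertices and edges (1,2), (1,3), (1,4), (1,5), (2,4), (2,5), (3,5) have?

Step 1: Build adjacency list from edges:
  1: 2, 3, 4, 5
  2: 1, 4, 5
  3: 1, 5
  4: 1, 2
  5: 1, 2, 3

Step 2: Run BFS/DFS from vertex 1:
  Visited: {1, 2, 3, 4, 5}
  Reached 5 of 5 vertices

Step 3: All 5 vertices reached from vertex 1, so the graph is connected.
Number of connected components: 1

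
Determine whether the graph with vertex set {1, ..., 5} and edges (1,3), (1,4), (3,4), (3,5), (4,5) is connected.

Step 1: Build adjacency list from edges:
  1: 3, 4
  2: (none)
  3: 1, 4, 5
  4: 1, 3, 5
  5: 3, 4

Step 2: Run BFS/DFS from vertex 1:
  Visited: {1, 3, 4, 5}
  Reached 4 of 5 vertices

Step 3: Only 4 of 5 vertices reached. Graph is disconnected.
Connected components: {1, 3, 4, 5}, {2}
Answer: No, the graph is not connected (2 components).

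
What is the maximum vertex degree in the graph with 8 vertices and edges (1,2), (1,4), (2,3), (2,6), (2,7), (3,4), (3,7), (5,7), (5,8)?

Step 1: Count edges incident to each vertex:
  deg(1) = 2 (neighbors: 2, 4)
  deg(2) = 4 (neighbors: 1, 3, 6, 7)
  deg(3) = 3 (neighbors: 2, 4, 7)
  deg(4) = 2 (neighbors: 1, 3)
  deg(5) = 2 (neighbors: 7, 8)
  deg(6) = 1 (neighbors: 2)
  deg(7) = 3 (neighbors: 2, 3, 5)
  deg(8) = 1 (neighbors: 5)

Step 2: Find maximum:
  max(2, 4, 3, 2, 2, 1, 3, 1) = 4 (vertex 2)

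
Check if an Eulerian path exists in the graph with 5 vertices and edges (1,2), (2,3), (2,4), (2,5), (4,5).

Step 1: Find the degree of each vertex:
  deg(1) = 1
  deg(2) = 4
  deg(3) = 1
  deg(4) = 2
  deg(5) = 2

Step 2: Count vertices with odd degree:
  Odd-degree vertices: 1, 3 (2 total)

Step 3: Apply Euler's theorem:
  - Eulerian circuit exists iff graph is connected and all vertices have even degree
  - Eulerian path exists iff graph is connected and has 0 or 2 odd-degree vertices

Graph is connected with exactly 2 odd-degree vertices (1, 3).
Eulerian path exists (starting and ending at the odd-degree vertices), but no Eulerian circuit.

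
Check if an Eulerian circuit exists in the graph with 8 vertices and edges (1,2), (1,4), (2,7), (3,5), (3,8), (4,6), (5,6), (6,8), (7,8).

Step 1: Find the degree of each vertex:
  deg(1) = 2
  deg(2) = 2
  deg(3) = 2
  deg(4) = 2
  deg(5) = 2
  deg(6) = 3
  deg(7) = 2
  deg(8) = 3

Step 2: Count vertices with odd degree:
  Odd-degree vertices: 6, 8 (2 total)

Step 3: Apply Euler's theorem:
  - Eulerian circuit exists iff graph is connected and all vertices have even degree
  - Eulerian path exists iff graph is connected and has 0 or 2 odd-degree vertices

Graph is connected with exactly 2 odd-degree vertices (6, 8).
Eulerian path exists (starting and ending at the odd-degree vertices), but no Eulerian circuit.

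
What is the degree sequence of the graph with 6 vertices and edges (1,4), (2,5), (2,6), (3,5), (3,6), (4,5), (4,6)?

Step 1: Count edges incident to each vertex:
  deg(1) = 1 (neighbors: 4)
  deg(2) = 2 (neighbors: 5, 6)
  deg(3) = 2 (neighbors: 5, 6)
  deg(4) = 3 (neighbors: 1, 5, 6)
  deg(5) = 3 (neighbors: 2, 3, 4)
  deg(6) = 3 (neighbors: 2, 3, 4)

Step 2: Sort degrees in non-increasing order:
  Degrees: [1, 2, 2, 3, 3, 3] -> sorted: [3, 3, 3, 2, 2, 1]

Degree sequence: [3, 3, 3, 2, 2, 1]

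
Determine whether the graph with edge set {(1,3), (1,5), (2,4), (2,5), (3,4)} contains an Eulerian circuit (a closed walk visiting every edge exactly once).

Step 1: Find the degree of each vertex:
  deg(1) = 2
  deg(2) = 2
  deg(3) = 2
  deg(4) = 2
  deg(5) = 2

Step 2: Count vertices with odd degree:
  All vertices have even degree (0 odd-degree vertices)

Step 3: Apply Euler's theorem:
  - Eulerian circuit exists iff graph is connected and all vertices have even degree
  - Eulerian path exists iff graph is connected and has 0 or 2 odd-degree vertices

Graph is connected with 0 odd-degree vertices.
Both Eulerian circuit and Eulerian path exist.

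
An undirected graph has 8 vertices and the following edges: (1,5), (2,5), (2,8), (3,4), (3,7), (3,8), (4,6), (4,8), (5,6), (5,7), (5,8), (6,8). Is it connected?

Step 1: Build adjacency list from edges:
  1: 5
  2: 5, 8
  3: 4, 7, 8
  4: 3, 6, 8
  5: 1, 2, 6, 7, 8
  6: 4, 5, 8
  7: 3, 5
  8: 2, 3, 4, 5, 6

Step 2: Run BFS/DFS from vertex 1:
  Visited: {1, 5, 2, 6, 7, 8, 4, 3}
  Reached 8 of 8 vertices

Step 3: All 8 vertices reached from vertex 1, so the graph is connected.
Answer: Yes, the graph is connected.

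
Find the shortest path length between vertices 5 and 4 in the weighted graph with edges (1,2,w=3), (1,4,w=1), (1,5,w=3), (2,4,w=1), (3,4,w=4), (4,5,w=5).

Step 1: Build adjacency list with weights:
  1: 2(w=3), 4(w=1), 5(w=3)
  2: 1(w=3), 4(w=1)
  3: 4(w=4)
  4: 1(w=1), 2(w=1), 3(w=4), 5(w=5)
  5: 1(w=3), 4(w=5)

Step 2: Apply Dijkstra's algorithm from vertex 5:
  Visit vertex 5 (distance=0)
    Update dist[1] = 3
    Update dist[4] = 5
  Visit vertex 1 (distance=3)
    Update dist[2] = 6
    Update dist[4] = 4
  Visit vertex 4 (distance=4)
    Update dist[2] = 5
    Update dist[3] = 8

Step 3: Shortest path: 5 -> 1 -> 4
Total weight: 3 + 1 = 4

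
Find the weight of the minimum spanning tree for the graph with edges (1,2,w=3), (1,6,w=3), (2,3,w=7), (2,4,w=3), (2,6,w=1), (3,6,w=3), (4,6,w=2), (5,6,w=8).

Apply Kruskal's algorithm (sort edges by weight, add if no cycle):

Sorted edges by weight:
  (2,6) w=1
  (4,6) w=2
  (1,2) w=3
  (1,6) w=3
  (2,4) w=3
  (3,6) w=3
  (2,3) w=7
  (5,6) w=8

Add edge (2,6) w=1 -- no cycle. Running total: 1
Add edge (4,6) w=2 -- no cycle. Running total: 3
Add edge (1,2) w=3 -- no cycle. Running total: 6
Skip edge (1,6) w=3 -- would create cycle
Skip edge (2,4) w=3 -- would create cycle
Add edge (3,6) w=3 -- no cycle. Running total: 9
Skip edge (2,3) w=7 -- would create cycle
Add edge (5,6) w=8 -- no cycle. Running total: 17

MST edges: (2,6,w=1), (4,6,w=2), (1,2,w=3), (3,6,w=3), (5,6,w=8)
Total MST weight: 1 + 2 + 3 + 3 + 8 = 17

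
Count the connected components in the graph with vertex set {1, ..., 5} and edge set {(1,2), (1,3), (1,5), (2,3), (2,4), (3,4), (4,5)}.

Step 1: Build adjacency list from edges:
  1: 2, 3, 5
  2: 1, 3, 4
  3: 1, 2, 4
  4: 2, 3, 5
  5: 1, 4

Step 2: Run BFS/DFS from vertex 1:
  Visited: {1, 2, 3, 5, 4}
  Reached 5 of 5 vertices

Step 3: All 5 vertices reached from vertex 1, so the graph is connected.
Number of connected components: 1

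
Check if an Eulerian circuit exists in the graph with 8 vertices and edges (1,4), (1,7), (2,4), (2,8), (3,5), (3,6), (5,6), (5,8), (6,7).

Step 1: Find the degree of each vertex:
  deg(1) = 2
  deg(2) = 2
  deg(3) = 2
  deg(4) = 2
  deg(5) = 3
  deg(6) = 3
  deg(7) = 2
  deg(8) = 2

Step 2: Count vertices with odd degree:
  Odd-degree vertices: 5, 6 (2 total)

Step 3: Apply Euler's theorem:
  - Eulerian circuit exists iff graph is connected and all vertices have even degree
  - Eulerian path exists iff graph is connected and has 0 or 2 odd-degree vertices

Graph is connected with exactly 2 odd-degree vertices (5, 6).
Eulerian path exists (starting and ending at the odd-degree vertices), but no Eulerian circuit.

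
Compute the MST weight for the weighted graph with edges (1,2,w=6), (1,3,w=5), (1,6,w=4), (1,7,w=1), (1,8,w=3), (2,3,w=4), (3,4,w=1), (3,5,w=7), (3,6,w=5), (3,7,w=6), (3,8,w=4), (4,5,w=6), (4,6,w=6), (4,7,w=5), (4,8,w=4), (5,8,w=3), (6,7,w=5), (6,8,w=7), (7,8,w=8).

Apply Kruskal's algorithm (sort edges by weight, add if no cycle):

Sorted edges by weight:
  (1,7) w=1
  (3,4) w=1
  (1,8) w=3
  (5,8) w=3
  (1,6) w=4
  (2,3) w=4
  (3,8) w=4
  (4,8) w=4
  (1,3) w=5
  (3,6) w=5
  (4,7) w=5
  (6,7) w=5
  (1,2) w=6
  (3,7) w=6
  (4,5) w=6
  (4,6) w=6
  (3,5) w=7
  (6,8) w=7
  (7,8) w=8

Add edge (1,7) w=1 -- no cycle. Running total: 1
Add edge (3,4) w=1 -- no cycle. Running total: 2
Add edge (1,8) w=3 -- no cycle. Running total: 5
Add edge (5,8) w=3 -- no cycle. Running total: 8
Add edge (1,6) w=4 -- no cycle. Running total: 12
Add edge (2,3) w=4 -- no cycle. Running total: 16
Add edge (3,8) w=4 -- no cycle. Running total: 20

MST edges: (1,7,w=1), (3,4,w=1), (1,8,w=3), (5,8,w=3), (1,6,w=4), (2,3,w=4), (3,8,w=4)
Total MST weight: 1 + 1 + 3 + 3 + 4 + 4 + 4 = 20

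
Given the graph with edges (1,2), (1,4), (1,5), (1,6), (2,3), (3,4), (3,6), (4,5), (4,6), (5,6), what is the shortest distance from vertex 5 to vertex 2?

Step 1: Build adjacency list:
  1: 2, 4, 5, 6
  2: 1, 3
  3: 2, 4, 6
  4: 1, 3, 5, 6
  5: 1, 4, 6
  6: 1, 3, 4, 5

Step 2: BFS from vertex 5 to find shortest path to 2:
  vertex 1 reached at distance 1
  vertex 4 reached at distance 1
  vertex 6 reached at distance 1
  vertex 2 reached at distance 2

Step 3: Shortest path: 5 -> 1 -> 2
Path length: 2 edges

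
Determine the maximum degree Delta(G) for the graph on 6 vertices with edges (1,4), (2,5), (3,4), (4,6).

Step 1: Count edges incident to each vertex:
  deg(1) = 1 (neighbors: 4)
  deg(2) = 1 (neighbors: 5)
  deg(3) = 1 (neighbors: 4)
  deg(4) = 3 (neighbors: 1, 3, 6)
  deg(5) = 1 (neighbors: 2)
  deg(6) = 1 (neighbors: 4)

Step 2: Find maximum:
  max(1, 1, 1, 3, 1, 1) = 3 (vertex 4)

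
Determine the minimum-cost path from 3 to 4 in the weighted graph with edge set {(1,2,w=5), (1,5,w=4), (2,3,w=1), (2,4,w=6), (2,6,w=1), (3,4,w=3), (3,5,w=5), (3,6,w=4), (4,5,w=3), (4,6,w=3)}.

Step 1: Build adjacency list with weights:
  1: 2(w=5), 5(w=4)
  2: 1(w=5), 3(w=1), 4(w=6), 6(w=1)
  3: 2(w=1), 4(w=3), 5(w=5), 6(w=4)
  4: 2(w=6), 3(w=3), 5(w=3), 6(w=3)
  5: 1(w=4), 3(w=5), 4(w=3)
  6: 2(w=1), 3(w=4), 4(w=3)

Step 2: Apply Dijkstra's algorithm from vertex 3:
  Visit vertex 3 (distance=0)
    Update dist[2] = 1
    Update dist[4] = 3
    Update dist[5] = 5
    Update dist[6] = 4
  Visit vertex 2 (distance=1)
    Update dist[1] = 6
    Update dist[6] = 2
  Visit vertex 6 (distance=2)
  Visit vertex 4 (distance=3)

Step 3: Shortest path: 3 -> 4
Total weight: 3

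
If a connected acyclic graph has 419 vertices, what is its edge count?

A tree on n vertices always has exactly n - 1 edges.
For n = 419: edges = 419 - 1 = 418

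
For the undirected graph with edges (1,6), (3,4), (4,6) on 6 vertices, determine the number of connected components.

Step 1: Build adjacency list from edges:
  1: 6
  2: (none)
  3: 4
  4: 3, 6
  5: (none)
  6: 1, 4

Step 2: Run BFS/DFS from vertex 1:
  Visited: {1, 6, 4, 3}
  Reached 4 of 6 vertices

Step 3: Only 4 of 6 vertices reached. Graph is disconnected.
Connected components: {1, 3, 4, 6}, {2}, {5}
Number of connected components: 3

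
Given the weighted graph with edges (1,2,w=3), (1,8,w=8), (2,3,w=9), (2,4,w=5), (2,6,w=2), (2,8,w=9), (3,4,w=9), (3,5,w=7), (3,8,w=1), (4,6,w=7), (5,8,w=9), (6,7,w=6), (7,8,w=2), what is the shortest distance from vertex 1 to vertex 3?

Step 1: Build adjacency list with weights:
  1: 2(w=3), 8(w=8)
  2: 1(w=3), 3(w=9), 4(w=5), 6(w=2), 8(w=9)
  3: 2(w=9), 4(w=9), 5(w=7), 8(w=1)
  4: 2(w=5), 3(w=9), 6(w=7)
  5: 3(w=7), 8(w=9)
  6: 2(w=2), 4(w=7), 7(w=6)
  7: 6(w=6), 8(w=2)
  8: 1(w=8), 2(w=9), 3(w=1), 5(w=9), 7(w=2)

Step 2: Apply Dijkstra's algorithm from vertex 1:
  Visit vertex 1 (distance=0)
    Update dist[2] = 3
    Update dist[8] = 8
  Visit vertex 2 (distance=3)
    Update dist[3] = 12
    Update dist[4] = 8
    Update dist[6] = 5
  Visit vertex 6 (distance=5)
    Update dist[7] = 11
  Visit vertex 4 (distance=8)
  Visit vertex 8 (distance=8)
    Update dist[3] = 9
    Update dist[5] = 17
    Update dist[7] = 10
  Visit vertex 3 (distance=9)
    Update dist[5] = 16

Step 3: Shortest path: 1 -> 8 -> 3
Total weight: 8 + 1 = 9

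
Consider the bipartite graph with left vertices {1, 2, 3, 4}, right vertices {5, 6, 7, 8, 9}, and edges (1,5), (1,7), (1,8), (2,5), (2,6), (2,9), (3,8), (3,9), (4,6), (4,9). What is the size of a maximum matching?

Step 1: List the neighbors of each left vertex:
  1: 5, 7, 8
  2: 5, 6, 9
  3: 8, 9
  4: 6, 9

Step 2: Greedily match left vertices, then look for augmenting paths:
  Match 1 -- 5
  Match 2 -- 6
  Match 3 -- 8
  Match 4 -- 9
  No augmenting path remains.

Step 3: Verify this is maximum:
  Matching size 4 = min(|L|, |R|) = min(4, 5), which is an upper bound, so this matching is maximum.

Maximum matching: {(1,5), (2,6), (3,8), (4,9)}
Size: 4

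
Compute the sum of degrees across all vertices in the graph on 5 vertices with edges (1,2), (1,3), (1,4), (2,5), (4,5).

Step 1: Count edges incident to each vertex:
  deg(1) = 3 (neighbors: 2, 3, 4)
  deg(2) = 2 (neighbors: 1, 5)
  deg(3) = 1 (neighbors: 1)
  deg(4) = 2 (neighbors: 1, 5)
  deg(5) = 2 (neighbors: 2, 4)

Step 2: Sum all degrees:
  3 + 2 + 1 + 2 + 2 = 10

Verification: sum of degrees = 2 * |E| = 2 * 5 = 10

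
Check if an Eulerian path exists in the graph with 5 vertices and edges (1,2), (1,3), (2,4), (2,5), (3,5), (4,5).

Step 1: Find the degree of each vertex:
  deg(1) = 2
  deg(2) = 3
  deg(3) = 2
  deg(4) = 2
  deg(5) = 3

Step 2: Count vertices with odd degree:
  Odd-degree vertices: 2, 5 (2 total)

Step 3: Apply Euler's theorem:
  - Eulerian circuit exists iff graph is connected and all vertices have even degree
  - Eulerian path exists iff graph is connected and has 0 or 2 odd-degree vertices

Graph is connected with exactly 2 odd-degree vertices (2, 5).
Eulerian path exists (starting and ending at the odd-degree vertices), but no Eulerian circuit.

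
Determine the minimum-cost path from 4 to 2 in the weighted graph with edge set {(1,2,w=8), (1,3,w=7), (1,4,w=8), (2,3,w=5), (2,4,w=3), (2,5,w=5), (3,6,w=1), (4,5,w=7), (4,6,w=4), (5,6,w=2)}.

Step 1: Build adjacency list with weights:
  1: 2(w=8), 3(w=7), 4(w=8)
  2: 1(w=8), 3(w=5), 4(w=3), 5(w=5)
  3: 1(w=7), 2(w=5), 6(w=1)
  4: 1(w=8), 2(w=3), 5(w=7), 6(w=4)
  5: 2(w=5), 4(w=7), 6(w=2)
  6: 3(w=1), 4(w=4), 5(w=2)

Step 2: Apply Dijkstra's algorithm from vertex 4:
  Visit vertex 4 (distance=0)
    Update dist[1] = 8
    Update dist[2] = 3
    Update dist[5] = 7
    Update dist[6] = 4
  Visit vertex 2 (distance=3)
    Update dist[3] = 8

Step 3: Shortest path: 4 -> 2
Total weight: 3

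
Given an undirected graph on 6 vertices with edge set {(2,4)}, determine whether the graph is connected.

Step 1: Build adjacency list from edges:
  1: (none)
  2: 4
  3: (none)
  4: 2
  5: (none)
  6: (none)

Step 2: Run BFS/DFS from vertex 1:
  Visited: {1}
  Reached 1 of 6 vertices

Step 3: Only 1 of 6 vertices reached. Graph is disconnected.
Connected components: {1}, {2, 4}, {3}, {5}, {6}
Answer: No, the graph is not connected (5 components).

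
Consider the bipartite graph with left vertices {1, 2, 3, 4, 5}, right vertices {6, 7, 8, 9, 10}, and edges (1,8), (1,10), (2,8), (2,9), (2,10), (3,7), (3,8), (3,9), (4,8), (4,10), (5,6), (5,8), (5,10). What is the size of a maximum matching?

Step 1: List the neighbors of each left vertex:
  1: 8, 10
  2: 8, 9, 10
  3: 7, 8, 9
  4: 8, 10
  5: 6, 8, 10

Step 2: Greedily match left vertices, then look for augmenting paths:
  Match 1 -- 8
  Match 2 -- 9
  Match 3 -- 7
  Match 4 -- 10
  Match 5 -- 6
  No augmenting path remains.

Step 3: Verify this is maximum:
  Matching size 5 = min(|L|, |R|) = min(5, 5), which is an upper bound, so this matching is maximum.

Maximum matching: {(1,8), (2,9), (3,7), (4,10), (5,6)}
Size: 5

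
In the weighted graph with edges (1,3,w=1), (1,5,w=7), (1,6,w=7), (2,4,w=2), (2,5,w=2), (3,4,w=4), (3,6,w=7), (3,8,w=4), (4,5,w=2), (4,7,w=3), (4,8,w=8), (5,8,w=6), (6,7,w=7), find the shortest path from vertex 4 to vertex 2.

Step 1: Build adjacency list with weights:
  1: 3(w=1), 5(w=7), 6(w=7)
  2: 4(w=2), 5(w=2)
  3: 1(w=1), 4(w=4), 6(w=7), 8(w=4)
  4: 2(w=2), 3(w=4), 5(w=2), 7(w=3), 8(w=8)
  5: 1(w=7), 2(w=2), 4(w=2), 8(w=6)
  6: 1(w=7), 3(w=7), 7(w=7)
  7: 4(w=3), 6(w=7)
  8: 3(w=4), 4(w=8), 5(w=6)

Step 2: Apply Dijkstra's algorithm from vertex 4:
  Visit vertex 4 (distance=0)
    Update dist[2] = 2
    Update dist[3] = 4
    Update dist[5] = 2
    Update dist[7] = 3
    Update dist[8] = 8
  Visit vertex 2 (distance=2)

Step 3: Shortest path: 4 -> 2
Total weight: 2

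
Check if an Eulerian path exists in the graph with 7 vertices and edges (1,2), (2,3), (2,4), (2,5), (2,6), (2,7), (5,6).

Step 1: Find the degree of each vertex:
  deg(1) = 1
  deg(2) = 6
  deg(3) = 1
  deg(4) = 1
  deg(5) = 2
  deg(6) = 2
  deg(7) = 1

Step 2: Count vertices with odd degree:
  Odd-degree vertices: 1, 3, 4, 7 (4 total)

Step 3: Apply Euler's theorem:
  - Eulerian circuit exists iff graph is connected and all vertices have even degree
  - Eulerian path exists iff graph is connected and has 0 or 2 odd-degree vertices

Graph has 4 odd-degree vertices (need 0 or 2).
Neither Eulerian path nor Eulerian circuit exists.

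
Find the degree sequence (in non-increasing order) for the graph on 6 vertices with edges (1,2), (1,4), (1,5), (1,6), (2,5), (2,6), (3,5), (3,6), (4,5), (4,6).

Step 1: Count edges incident to each vertex:
  deg(1) = 4 (neighbors: 2, 4, 5, 6)
  deg(2) = 3 (neighbors: 1, 5, 6)
  deg(3) = 2 (neighbors: 5, 6)
  deg(4) = 3 (neighbors: 1, 5, 6)
  deg(5) = 4 (neighbors: 1, 2, 3, 4)
  deg(6) = 4 (neighbors: 1, 2, 3, 4)

Step 2: Sort degrees in non-increasing order:
  Degrees: [4, 3, 2, 3, 4, 4] -> sorted: [4, 4, 4, 3, 3, 2]

Degree sequence: [4, 4, 4, 3, 3, 2]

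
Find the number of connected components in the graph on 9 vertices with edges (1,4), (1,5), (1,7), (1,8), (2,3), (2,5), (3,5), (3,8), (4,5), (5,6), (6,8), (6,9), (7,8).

Step 1: Build adjacency list from edges:
  1: 4, 5, 7, 8
  2: 3, 5
  3: 2, 5, 8
  4: 1, 5
  5: 1, 2, 3, 4, 6
  6: 5, 8, 9
  7: 1, 8
  8: 1, 3, 6, 7
  9: 6

Step 2: Run BFS/DFS from vertex 1:
  Visited: {1, 4, 5, 7, 8, 2, 3, 6, 9}
  Reached 9 of 9 vertices

Step 3: All 9 vertices reached from vertex 1, so the graph is connected.
Number of connected components: 1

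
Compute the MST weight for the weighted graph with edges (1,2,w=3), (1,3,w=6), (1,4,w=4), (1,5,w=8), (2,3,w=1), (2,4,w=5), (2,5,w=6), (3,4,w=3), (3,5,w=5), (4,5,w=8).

Apply Kruskal's algorithm (sort edges by weight, add if no cycle):

Sorted edges by weight:
  (2,3) w=1
  (1,2) w=3
  (3,4) w=3
  (1,4) w=4
  (2,4) w=5
  (3,5) w=5
  (1,3) w=6
  (2,5) w=6
  (1,5) w=8
  (4,5) w=8

Add edge (2,3) w=1 -- no cycle. Running total: 1
Add edge (1,2) w=3 -- no cycle. Running total: 4
Add edge (3,4) w=3 -- no cycle. Running total: 7
Skip edge (1,4) w=4 -- would create cycle
Skip edge (2,4) w=5 -- would create cycle
Add edge (3,5) w=5 -- no cycle. Running total: 12

MST edges: (2,3,w=1), (1,2,w=3), (3,4,w=3), (3,5,w=5)
Total MST weight: 1 + 3 + 3 + 5 = 12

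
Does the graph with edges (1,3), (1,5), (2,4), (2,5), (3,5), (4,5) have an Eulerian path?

Step 1: Find the degree of each vertex:
  deg(1) = 2
  deg(2) = 2
  deg(3) = 2
  deg(4) = 2
  deg(5) = 4

Step 2: Count vertices with odd degree:
  All vertices have even degree (0 odd-degree vertices)

Step 3: Apply Euler's theorem:
  - Eulerian circuit exists iff graph is connected and all vertices have even degree
  - Eulerian path exists iff graph is connected and has 0 or 2 odd-degree vertices

Graph is connected with 0 odd-degree vertices.
Both Eulerian circuit and Eulerian path exist.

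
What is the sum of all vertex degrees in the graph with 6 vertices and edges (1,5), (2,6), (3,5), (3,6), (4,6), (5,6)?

Step 1: Count edges incident to each vertex:
  deg(1) = 1 (neighbors: 5)
  deg(2) = 1 (neighbors: 6)
  deg(3) = 2 (neighbors: 5, 6)
  deg(4) = 1 (neighbors: 6)
  deg(5) = 3 (neighbors: 1, 3, 6)
  deg(6) = 4 (neighbors: 2, 3, 4, 5)

Step 2: Sum all degrees:
  1 + 1 + 2 + 1 + 3 + 4 = 12

Verification: sum of degrees = 2 * |E| = 2 * 6 = 12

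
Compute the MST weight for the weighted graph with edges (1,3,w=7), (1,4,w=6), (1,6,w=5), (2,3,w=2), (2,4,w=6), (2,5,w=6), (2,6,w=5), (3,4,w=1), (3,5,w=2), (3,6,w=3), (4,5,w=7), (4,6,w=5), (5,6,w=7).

Apply Kruskal's algorithm (sort edges by weight, add if no cycle):

Sorted edges by weight:
  (3,4) w=1
  (2,3) w=2
  (3,5) w=2
  (3,6) w=3
  (1,6) w=5
  (2,6) w=5
  (4,6) w=5
  (1,4) w=6
  (2,4) w=6
  (2,5) w=6
  (1,3) w=7
  (4,5) w=7
  (5,6) w=7

Add edge (3,4) w=1 -- no cycle. Running total: 1
Add edge (2,3) w=2 -- no cycle. Running total: 3
Add edge (3,5) w=2 -- no cycle. Running total: 5
Add edge (3,6) w=3 -- no cycle. Running total: 8
Add edge (1,6) w=5 -- no cycle. Running total: 13

MST edges: (3,4,w=1), (2,3,w=2), (3,5,w=2), (3,6,w=3), (1,6,w=5)
Total MST weight: 1 + 2 + 2 + 3 + 5 = 13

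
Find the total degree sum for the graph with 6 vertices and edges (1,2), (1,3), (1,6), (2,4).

Step 1: Count edges incident to each vertex:
  deg(1) = 3 (neighbors: 2, 3, 6)
  deg(2) = 2 (neighbors: 1, 4)
  deg(3) = 1 (neighbors: 1)
  deg(4) = 1 (neighbors: 2)
  deg(5) = 0 (neighbors: none)
  deg(6) = 1 (neighbors: 1)

Step 2: Sum all degrees:
  3 + 2 + 1 + 1 + 0 + 1 = 8

Verification: sum of degrees = 2 * |E| = 2 * 4 = 8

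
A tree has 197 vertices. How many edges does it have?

A tree on n vertices always has exactly n - 1 edges.
For n = 197: edges = 197 - 1 = 196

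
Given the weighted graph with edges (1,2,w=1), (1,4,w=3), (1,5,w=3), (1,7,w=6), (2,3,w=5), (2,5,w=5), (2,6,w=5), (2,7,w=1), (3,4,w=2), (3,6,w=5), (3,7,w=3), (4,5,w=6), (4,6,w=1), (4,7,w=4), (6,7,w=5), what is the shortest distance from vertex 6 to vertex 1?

Step 1: Build adjacency list with weights:
  1: 2(w=1), 4(w=3), 5(w=3), 7(w=6)
  2: 1(w=1), 3(w=5), 5(w=5), 6(w=5), 7(w=1)
  3: 2(w=5), 4(w=2), 6(w=5), 7(w=3)
  4: 1(w=3), 3(w=2), 5(w=6), 6(w=1), 7(w=4)
  5: 1(w=3), 2(w=5), 4(w=6)
  6: 2(w=5), 3(w=5), 4(w=1), 7(w=5)
  7: 1(w=6), 2(w=1), 3(w=3), 4(w=4), 6(w=5)

Step 2: Apply Dijkstra's algorithm from vertex 6:
  Visit vertex 6 (distance=0)
    Update dist[2] = 5
    Update dist[3] = 5
    Update dist[4] = 1
    Update dist[7] = 5
  Visit vertex 4 (distance=1)
    Update dist[1] = 4
    Update dist[3] = 3
    Update dist[5] = 7
  Visit vertex 3 (distance=3)
  Visit vertex 1 (distance=4)

Step 3: Shortest path: 6 -> 4 -> 1
Total weight: 1 + 3 = 4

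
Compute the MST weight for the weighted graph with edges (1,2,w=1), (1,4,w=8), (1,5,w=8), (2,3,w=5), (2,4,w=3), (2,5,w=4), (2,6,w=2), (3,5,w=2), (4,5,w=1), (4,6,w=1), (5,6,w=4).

Apply Kruskal's algorithm (sort edges by weight, add if no cycle):

Sorted edges by weight:
  (1,2) w=1
  (4,5) w=1
  (4,6) w=1
  (2,6) w=2
  (3,5) w=2
  (2,4) w=3
  (2,5) w=4
  (5,6) w=4
  (2,3) w=5
  (1,4) w=8
  (1,5) w=8

Add edge (1,2) w=1 -- no cycle. Running total: 1
Add edge (4,5) w=1 -- no cycle. Running total: 2
Add edge (4,6) w=1 -- no cycle. Running total: 3
Add edge (2,6) w=2 -- no cycle. Running total: 5
Add edge (3,5) w=2 -- no cycle. Running total: 7

MST edges: (1,2,w=1), (4,5,w=1), (4,6,w=1), (2,6,w=2), (3,5,w=2)
Total MST weight: 1 + 1 + 1 + 2 + 2 = 7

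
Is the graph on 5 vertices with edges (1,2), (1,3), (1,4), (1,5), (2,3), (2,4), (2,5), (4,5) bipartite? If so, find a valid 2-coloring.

Step 1: Attempt 2-coloring using BFS:
  Start at vertex 1, assign color 0
  Color vertex 2 with color 1 (neighbor of 1)
  Color vertex 3 with color 1 (neighbor of 1)
  Color vertex 4 with color 1 (neighbor of 1)
  Color vertex 5 with color 1 (neighbor of 1)

Step 2: Conflict found! Vertices 2 and 3 are adjacent but have the same color.
This means the graph contains an odd cycle.

The graph is NOT bipartite.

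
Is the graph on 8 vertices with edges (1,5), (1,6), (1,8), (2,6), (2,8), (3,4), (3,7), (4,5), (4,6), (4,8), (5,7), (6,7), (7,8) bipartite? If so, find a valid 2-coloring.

Step 1: Attempt 2-coloring using BFS:
  Start at vertex 1, assign color 0
  Color vertex 5 with color 1 (neighbor of 1)
  Color vertex 6 with color 1 (neighbor of 1)
  Color vertex 8 with color 1 (neighbor of 1)
  Color vertex 4 with color 0 (neighbor of 5)
  Color vertex 7 with color 0 (neighbor of 5)
  Color vertex 2 with color 0 (neighbor of 6)
  Color vertex 3 with color 1 (neighbor of 4)

Step 2: 2-coloring succeeded. No conflicts found.
  Set A (color 0): {1, 2, 4, 7}
  Set B (color 1): {3, 5, 6, 8}

The graph is bipartite with partition {1, 2, 4, 7}, {3, 5, 6, 8}.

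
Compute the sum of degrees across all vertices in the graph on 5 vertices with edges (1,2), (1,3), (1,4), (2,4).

Step 1: Count edges incident to each vertex:
  deg(1) = 3 (neighbors: 2, 3, 4)
  deg(2) = 2 (neighbors: 1, 4)
  deg(3) = 1 (neighbors: 1)
  deg(4) = 2 (neighbors: 1, 2)
  deg(5) = 0 (neighbors: none)

Step 2: Sum all degrees:
  3 + 2 + 1 + 2 + 0 = 8

Verification: sum of degrees = 2 * |E| = 2 * 4 = 8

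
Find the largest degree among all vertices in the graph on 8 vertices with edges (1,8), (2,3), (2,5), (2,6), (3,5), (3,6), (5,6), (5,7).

Step 1: Count edges incident to each vertex:
  deg(1) = 1 (neighbors: 8)
  deg(2) = 3 (neighbors: 3, 5, 6)
  deg(3) = 3 (neighbors: 2, 5, 6)
  deg(4) = 0 (neighbors: none)
  deg(5) = 4 (neighbors: 2, 3, 6, 7)
  deg(6) = 3 (neighbors: 2, 3, 5)
  deg(7) = 1 (neighbors: 5)
  deg(8) = 1 (neighbors: 1)

Step 2: Find maximum:
  max(1, 3, 3, 0, 4, 3, 1, 1) = 4 (vertex 5)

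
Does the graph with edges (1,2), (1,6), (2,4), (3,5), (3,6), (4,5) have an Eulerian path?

Step 1: Find the degree of each vertex:
  deg(1) = 2
  deg(2) = 2
  deg(3) = 2
  deg(4) = 2
  deg(5) = 2
  deg(6) = 2

Step 2: Count vertices with odd degree:
  All vertices have even degree (0 odd-degree vertices)

Step 3: Apply Euler's theorem:
  - Eulerian circuit exists iff graph is connected and all vertices have even degree
  - Eulerian path exists iff graph is connected and has 0 or 2 odd-degree vertices

Graph is connected with 0 odd-degree vertices.
Both Eulerian circuit and Eulerian path exist.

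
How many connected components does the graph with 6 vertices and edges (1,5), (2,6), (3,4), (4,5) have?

Step 1: Build adjacency list from edges:
  1: 5
  2: 6
  3: 4
  4: 3, 5
  5: 1, 4
  6: 2

Step 2: Run BFS/DFS from vertex 1:
  Visited: {1, 5, 4, 3}
  Reached 4 of 6 vertices

Step 3: Only 4 of 6 vertices reached. Graph is disconnected.
Connected components: {1, 3, 4, 5}, {2, 6}
Number of connected components: 2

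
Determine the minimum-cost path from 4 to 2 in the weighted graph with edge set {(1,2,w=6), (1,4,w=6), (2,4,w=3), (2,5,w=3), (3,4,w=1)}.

Step 1: Build adjacency list with weights:
  1: 2(w=6), 4(w=6)
  2: 1(w=6), 4(w=3), 5(w=3)
  3: 4(w=1)
  4: 1(w=6), 2(w=3), 3(w=1)
  5: 2(w=3)

Step 2: Apply Dijkstra's algorithm from vertex 4:
  Visit vertex 4 (distance=0)
    Update dist[1] = 6
    Update dist[2] = 3
    Update dist[3] = 1
  Visit vertex 3 (distance=1)
  Visit vertex 2 (distance=3)
    Update dist[5] = 6

Step 3: Shortest path: 4 -> 2
Total weight: 3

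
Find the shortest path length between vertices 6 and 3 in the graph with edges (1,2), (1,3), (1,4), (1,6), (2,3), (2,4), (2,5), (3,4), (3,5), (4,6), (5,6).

Step 1: Build adjacency list:
  1: 2, 3, 4, 6
  2: 1, 3, 4, 5
  3: 1, 2, 4, 5
  4: 1, 2, 3, 6
  5: 2, 3, 6
  6: 1, 4, 5

Step 2: BFS from vertex 6 to find shortest path to 3:
  vertex 1 reached at distance 1
  vertex 4 reached at distance 1
  vertex 5 reached at distance 1
  vertex 2 reached at distance 2
  vertex 3 reached at distance 2

Step 3: Shortest path: 6 -> 4 -> 3
Path length: 2 edges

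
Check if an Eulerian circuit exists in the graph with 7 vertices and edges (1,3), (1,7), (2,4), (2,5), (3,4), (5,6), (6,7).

Step 1: Find the degree of each vertex:
  deg(1) = 2
  deg(2) = 2
  deg(3) = 2
  deg(4) = 2
  deg(5) = 2
  deg(6) = 2
  deg(7) = 2

Step 2: Count vertices with odd degree:
  All vertices have even degree (0 odd-degree vertices)

Step 3: Apply Euler's theorem:
  - Eulerian circuit exists iff graph is connected and all vertices have even degree
  - Eulerian path exists iff graph is connected and has 0 or 2 odd-degree vertices

Graph is connected with 0 odd-degree vertices.
Both Eulerian circuit and Eulerian path exist.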